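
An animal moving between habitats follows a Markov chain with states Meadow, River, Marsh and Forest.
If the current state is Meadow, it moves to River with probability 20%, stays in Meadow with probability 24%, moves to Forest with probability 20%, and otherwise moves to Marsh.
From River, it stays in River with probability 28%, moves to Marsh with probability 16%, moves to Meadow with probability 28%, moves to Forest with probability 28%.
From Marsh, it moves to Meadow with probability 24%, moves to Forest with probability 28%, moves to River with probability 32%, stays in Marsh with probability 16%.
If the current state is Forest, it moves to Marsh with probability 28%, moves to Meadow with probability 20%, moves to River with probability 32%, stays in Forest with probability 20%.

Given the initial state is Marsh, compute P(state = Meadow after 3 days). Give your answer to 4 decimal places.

0.2416

Propagate the distribution vector 3 days from Marsh.
After 0 days: (0.0000, 0.0000, 1.0000, 0.0000)
After 1 day: (0.2400, 0.3200, 0.1600, 0.2800)
After 2 days: (0.2416, 0.2784, 0.2416, 0.2384)
After 3 days: (0.2416, 0.2799, 0.2369, 0.2416)
P(in Meadow after 3 days) = 0.2416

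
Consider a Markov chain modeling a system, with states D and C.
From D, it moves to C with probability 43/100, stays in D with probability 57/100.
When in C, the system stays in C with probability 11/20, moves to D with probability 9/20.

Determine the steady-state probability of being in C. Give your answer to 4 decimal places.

0.4886

Let the stationary distribution be π with π = πP and π_1 + π_2 = 1.
π_1 = 0.57·π_1 + 0.45·π_2
Solving with the normalization constraint gives π = (0.5114, 0.4886).
So the stationary probability of C is 0.4886.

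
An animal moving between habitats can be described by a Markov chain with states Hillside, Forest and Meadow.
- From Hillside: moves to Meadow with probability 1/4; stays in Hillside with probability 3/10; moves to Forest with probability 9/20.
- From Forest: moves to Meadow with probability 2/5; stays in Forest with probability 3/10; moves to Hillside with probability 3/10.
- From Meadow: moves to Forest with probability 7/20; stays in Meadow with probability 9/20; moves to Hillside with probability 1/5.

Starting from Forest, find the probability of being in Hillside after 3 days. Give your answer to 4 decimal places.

0.2625

Propagate the distribution vector 3 days from Forest.
After 0 days: (0.0000, 1.0000, 0.0000)
After 1 day: (0.3000, 0.3000, 0.4000)
After 2 days: (0.2600, 0.3650, 0.3750)
After 3 days: (0.2625, 0.3578, 0.3798)
P(in Hillside after 3 days) = 0.2625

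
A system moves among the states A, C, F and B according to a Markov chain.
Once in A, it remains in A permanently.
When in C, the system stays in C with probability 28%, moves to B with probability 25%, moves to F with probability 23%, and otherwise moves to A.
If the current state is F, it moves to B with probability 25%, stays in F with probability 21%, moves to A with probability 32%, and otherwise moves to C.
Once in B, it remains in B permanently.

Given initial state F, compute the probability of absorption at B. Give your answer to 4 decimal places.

Let h(s) be the probability of absorption at B starting from transient state s. Then h(B) = 1 and h(A) = 0. By first-step analysis:
h(C) = 0.24·0 + 0.28·h(C) + 0.23·h(F) + 0.25·1
h(F) = 0.32·0 + 0.22·h(C) + 0.21·h(F) + 0.25·1
Solving: h(C) = 0.4921, h(F) = 0.4535.
Starting from F, the probability is 0.4535.

0.4535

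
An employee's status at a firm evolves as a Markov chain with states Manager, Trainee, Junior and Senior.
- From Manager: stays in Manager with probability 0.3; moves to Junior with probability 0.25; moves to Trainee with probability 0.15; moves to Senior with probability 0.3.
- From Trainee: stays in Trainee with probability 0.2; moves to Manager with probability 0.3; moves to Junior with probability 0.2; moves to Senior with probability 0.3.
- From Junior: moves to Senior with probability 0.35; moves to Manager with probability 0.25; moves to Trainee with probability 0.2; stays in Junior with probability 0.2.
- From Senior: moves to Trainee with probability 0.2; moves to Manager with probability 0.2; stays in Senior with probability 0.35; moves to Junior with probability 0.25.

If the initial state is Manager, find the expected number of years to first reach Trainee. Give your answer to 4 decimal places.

5.6079

Let t(s) be the expected number of years to first reach Trainee from state s, with t(Trainee) = 0. Conditioning on the first year:
t(Manager) = 1 + 0.3·t(Manager) + 0.25·t(Junior) + 0.3·t(Senior)
t(Junior) = 1 + 0.25·t(Manager) + 0.2·t(Junior) + 0.35·t(Senior)
t(Senior) = 1 + 0.2·t(Manager) + 0.25·t(Junior) + 0.35·t(Senior)
Solving: t(Manager) = 5.6079, t(Junior) = 5.3268, t(Senior) = 5.3127.
Expected years from Manager to Trainee: 5.6079.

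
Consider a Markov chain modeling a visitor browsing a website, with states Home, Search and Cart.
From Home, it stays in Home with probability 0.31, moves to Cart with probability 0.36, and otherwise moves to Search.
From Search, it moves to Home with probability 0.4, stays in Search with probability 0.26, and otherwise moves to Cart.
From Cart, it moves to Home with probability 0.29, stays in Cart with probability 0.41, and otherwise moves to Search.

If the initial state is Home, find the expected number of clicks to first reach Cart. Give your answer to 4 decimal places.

Let t(s) be the expected number of clicks to first reach Cart from state s, with t(Cart) = 0. Conditioning on the first click:
t(Home) = 1 + 0.31·t(Home) + 0.33·t(Search)
t(Search) = 1 + 0.4·t(Home) + 0.26·t(Search)
Solving: t(Home) = 2.8262, t(Search) = 2.8790.
Expected clicks from Home to Cart: 2.8262.

2.8262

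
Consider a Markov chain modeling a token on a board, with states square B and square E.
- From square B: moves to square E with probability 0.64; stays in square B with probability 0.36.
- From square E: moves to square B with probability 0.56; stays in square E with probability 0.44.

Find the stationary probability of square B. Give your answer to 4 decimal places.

Let the stationary distribution be π with π = πP and π_1 + π_2 = 1.
π_1 = 0.36·π_1 + 0.56·π_2
Solving with the normalization constraint gives π = (0.4667, 0.5333).
So the stationary probability of square B is 0.4667.

0.4667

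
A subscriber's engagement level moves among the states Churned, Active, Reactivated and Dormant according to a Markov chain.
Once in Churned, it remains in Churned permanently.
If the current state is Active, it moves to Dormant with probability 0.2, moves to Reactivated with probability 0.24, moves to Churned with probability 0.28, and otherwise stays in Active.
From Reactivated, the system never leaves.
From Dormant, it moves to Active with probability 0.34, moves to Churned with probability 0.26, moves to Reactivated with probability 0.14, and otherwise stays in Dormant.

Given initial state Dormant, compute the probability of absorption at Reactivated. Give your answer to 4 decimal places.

0.3924

Let h(s) be the probability of absorption at Reactivated starting from transient state s. Then h(Reactivated) = 1 and h(Churned) = 0. By first-step analysis:
h(Active) = 0.28·0 + 0.28·h(Active) + 0.24·1 + 0.2·h(Dormant)
h(Dormant) = 0.26·0 + 0.34·h(Active) + 0.14·1 + 0.26·h(Dormant)
Solving: h(Active) = 0.4423, h(Dormant) = 0.3924.
Starting from Dormant, the probability is 0.3924.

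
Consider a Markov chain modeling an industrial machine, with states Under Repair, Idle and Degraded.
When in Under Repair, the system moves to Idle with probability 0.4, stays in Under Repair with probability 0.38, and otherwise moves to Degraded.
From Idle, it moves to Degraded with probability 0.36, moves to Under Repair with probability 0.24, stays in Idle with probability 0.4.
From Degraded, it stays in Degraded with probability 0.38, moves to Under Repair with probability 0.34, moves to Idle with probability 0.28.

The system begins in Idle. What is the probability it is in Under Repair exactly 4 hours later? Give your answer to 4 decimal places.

Propagate the distribution vector 4 hours from Idle.
After 0 hours: (0.0000, 1.0000, 0.0000)
After 1 hour: (0.2400, 0.4000, 0.3600)
After 2 hours: (0.3096, 0.3568, 0.3336)
After 3 hours: (0.3167, 0.3600, 0.3233)
After 4 hours: (0.3167, 0.3612, 0.3221)
P(in Under Repair after 4 hours) = 0.3167

0.3167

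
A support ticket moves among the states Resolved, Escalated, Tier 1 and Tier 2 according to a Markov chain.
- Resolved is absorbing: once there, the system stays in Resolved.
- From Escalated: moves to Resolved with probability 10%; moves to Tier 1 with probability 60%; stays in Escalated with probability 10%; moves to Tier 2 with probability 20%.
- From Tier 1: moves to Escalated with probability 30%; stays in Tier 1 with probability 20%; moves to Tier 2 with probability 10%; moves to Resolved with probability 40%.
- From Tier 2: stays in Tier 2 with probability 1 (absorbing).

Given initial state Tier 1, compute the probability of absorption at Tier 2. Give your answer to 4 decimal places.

Let h(s) be the probability of absorption at Tier 2 starting from transient state s. Then h(Tier 2) = 1 and h(Resolved) = 0. By first-step analysis:
h(Escalated) = 0.1·0 + 0.1·h(Escalated) + 0.6·h(Tier 1) + 0.2·1
h(Tier 1) = 0.4·0 + 0.3·h(Escalated) + 0.2·h(Tier 1) + 0.1·1
Solving: h(Escalated) = 0.4074, h(Tier 1) = 0.2778.
Starting from Tier 1, the probability is 0.2778.

0.2778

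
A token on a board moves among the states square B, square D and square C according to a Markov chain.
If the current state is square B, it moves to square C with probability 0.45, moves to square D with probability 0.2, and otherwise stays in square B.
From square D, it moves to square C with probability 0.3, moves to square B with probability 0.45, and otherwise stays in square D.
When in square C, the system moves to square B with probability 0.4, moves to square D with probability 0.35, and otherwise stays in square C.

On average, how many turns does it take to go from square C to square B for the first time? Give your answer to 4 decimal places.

2.4044

Let t(s) be the expected number of turns to first reach square B from state s, with t(square B) = 0. Conditioning on the first turn:
t(square D) = 1 + 0.25·t(square D) + 0.3·t(square C)
t(square C) = 1 + 0.35·t(square D) + 0.25·t(square C)
Solving: t(square D) = 2.2951, t(square C) = 2.4044.
Expected turns from square C to square B: 2.4044.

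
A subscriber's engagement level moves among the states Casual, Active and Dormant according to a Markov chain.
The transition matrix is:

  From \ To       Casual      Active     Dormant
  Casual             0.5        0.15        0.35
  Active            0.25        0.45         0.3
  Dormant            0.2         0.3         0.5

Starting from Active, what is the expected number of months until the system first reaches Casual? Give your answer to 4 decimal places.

4.3243

Let t(s) be the expected number of months to first reach Casual from state s, with t(Casual) = 0. Conditioning on the first month:
t(Active) = 1 + 0.45·t(Active) + 0.3·t(Dormant)
t(Dormant) = 1 + 0.3·t(Active) + 0.5·t(Dormant)
Solving: t(Active) = 4.3243, t(Dormant) = 4.5946.
Expected months from Active to Casual: 4.3243.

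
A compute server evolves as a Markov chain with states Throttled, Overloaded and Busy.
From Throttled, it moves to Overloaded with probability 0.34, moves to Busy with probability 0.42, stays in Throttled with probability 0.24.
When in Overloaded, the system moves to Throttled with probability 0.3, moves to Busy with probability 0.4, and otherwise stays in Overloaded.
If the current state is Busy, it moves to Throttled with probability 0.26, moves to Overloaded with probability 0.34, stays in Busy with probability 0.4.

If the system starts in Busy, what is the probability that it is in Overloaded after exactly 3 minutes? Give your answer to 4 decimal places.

0.3269

Propagate the distribution vector 3 minutes from Busy.
After 0 minutes: (0.0000, 0.0000, 1.0000)
After 1 minute: (0.2600, 0.3400, 0.4000)
After 2 minutes: (0.2684, 0.3264, 0.4052)
After 3 minutes: (0.2677, 0.3269, 0.4054)
P(in Overloaded after 3 minutes) = 0.3269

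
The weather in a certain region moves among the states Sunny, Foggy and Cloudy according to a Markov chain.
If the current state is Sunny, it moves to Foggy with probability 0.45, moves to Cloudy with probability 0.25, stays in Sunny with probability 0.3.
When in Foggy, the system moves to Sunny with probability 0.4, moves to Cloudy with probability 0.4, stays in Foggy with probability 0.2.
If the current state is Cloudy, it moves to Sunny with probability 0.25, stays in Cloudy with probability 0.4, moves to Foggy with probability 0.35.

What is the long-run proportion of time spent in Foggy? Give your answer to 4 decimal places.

0.3318

Let the stationary distribution be π with π = πP and π_1 + π_2 + π_3 = 1.
π_1 = 0.3·π_1 + 0.4·π_2 + 0.25·π_3
π_2 = 0.45·π_1 + 0.2·π_2 + 0.35·π_3
Solving with the normalization constraint gives π = (0.3155, 0.3318, 0.3527).
So the stationary probability of Foggy is 0.3318.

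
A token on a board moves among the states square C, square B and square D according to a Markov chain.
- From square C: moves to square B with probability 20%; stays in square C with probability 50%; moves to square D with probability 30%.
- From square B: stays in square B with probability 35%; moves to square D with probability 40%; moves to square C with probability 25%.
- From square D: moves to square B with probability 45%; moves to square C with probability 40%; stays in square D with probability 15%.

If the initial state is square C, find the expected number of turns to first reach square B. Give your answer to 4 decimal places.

Let t(s) be the expected number of turns to first reach square B from state s, with t(square B) = 0. Conditioning on the first turn:
t(square C) = 1 + 0.5·t(square C) + 0.3·t(square D)
t(square D) = 1 + 0.4·t(square C) + 0.15·t(square D)
Solving: t(square C) = 3.7705, t(square D) = 2.9508.
Expected turns from square C to square B: 3.7705.

3.7705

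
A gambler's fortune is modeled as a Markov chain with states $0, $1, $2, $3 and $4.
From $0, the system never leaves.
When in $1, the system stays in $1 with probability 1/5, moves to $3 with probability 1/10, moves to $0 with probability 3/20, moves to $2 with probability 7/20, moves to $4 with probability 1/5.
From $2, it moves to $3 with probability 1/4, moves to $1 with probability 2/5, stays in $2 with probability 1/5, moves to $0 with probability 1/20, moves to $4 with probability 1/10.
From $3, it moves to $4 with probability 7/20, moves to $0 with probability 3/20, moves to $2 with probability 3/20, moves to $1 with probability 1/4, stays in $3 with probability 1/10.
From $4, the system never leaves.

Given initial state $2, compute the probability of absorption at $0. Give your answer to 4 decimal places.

0.3604

Let h(s) be the probability of absorption at $0 starting from transient state s. Then h($0) = 1 and h($4) = 0. By first-step analysis:
h($1) = 0.15·1 + 0.2·h($1) + 0.35·h($2) + 0.1·h($3) + 0.2·0
h($2) = 0.05·1 + 0.4·h($1) + 0.2·h($2) + 0.25·h($3) + 0.1·0
h($3) = 0.15·1 + 0.25·h($1) + 0.15·h($2) + 0.1·h($3) + 0.35·0
Solving: h($1) = 0.3870, h($2) = 0.3604, h($3) = 0.3342.
Starting from $2, the probability is 0.3604.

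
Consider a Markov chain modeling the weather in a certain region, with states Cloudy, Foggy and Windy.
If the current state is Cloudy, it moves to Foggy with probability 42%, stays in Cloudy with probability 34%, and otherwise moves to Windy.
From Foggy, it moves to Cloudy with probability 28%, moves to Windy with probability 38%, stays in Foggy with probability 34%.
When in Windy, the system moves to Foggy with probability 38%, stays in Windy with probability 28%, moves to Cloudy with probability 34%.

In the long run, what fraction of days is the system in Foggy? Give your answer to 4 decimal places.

Let the stationary distribution be π with π = πP and π_1 + π_2 + π_3 = 1.
π_1 = 0.34·π_1 + 0.28·π_2 + 0.34·π_3
π_2 = 0.42·π_1 + 0.34·π_2 + 0.38·π_3
Solving with the normalization constraint gives π = (0.3173, 0.3776, 0.3051).
So the stationary probability of Foggy is 0.3776.

0.3776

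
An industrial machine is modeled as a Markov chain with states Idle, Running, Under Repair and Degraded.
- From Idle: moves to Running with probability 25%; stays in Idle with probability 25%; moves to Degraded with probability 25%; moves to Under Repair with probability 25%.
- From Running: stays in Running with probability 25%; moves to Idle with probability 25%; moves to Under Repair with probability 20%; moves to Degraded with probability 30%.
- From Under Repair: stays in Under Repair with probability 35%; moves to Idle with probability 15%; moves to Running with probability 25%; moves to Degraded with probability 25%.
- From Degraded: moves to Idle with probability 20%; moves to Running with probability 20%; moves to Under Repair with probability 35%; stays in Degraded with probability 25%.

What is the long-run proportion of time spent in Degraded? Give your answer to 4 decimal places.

Let the stationary distribution be π with π = πP and π_1 + π_2 + π_3 + π_4 = 1.
π_1 = 0.25·π_1 + 0.25·π_2 + 0.15·π_3 + 0.2·π_4
π_2 = 0.25·π_1 + 0.25·π_2 + 0.25·π_3 + 0.2·π_4
π_3 = 0.25·π_1 + 0.2·π_2 + 0.35·π_3 + 0.35·π_4
Solving with the normalization constraint gives π = (0.2075, 0.2369, 0.2937, 0.2618).
So the stationary probability of Degraded is 0.2618.

0.2618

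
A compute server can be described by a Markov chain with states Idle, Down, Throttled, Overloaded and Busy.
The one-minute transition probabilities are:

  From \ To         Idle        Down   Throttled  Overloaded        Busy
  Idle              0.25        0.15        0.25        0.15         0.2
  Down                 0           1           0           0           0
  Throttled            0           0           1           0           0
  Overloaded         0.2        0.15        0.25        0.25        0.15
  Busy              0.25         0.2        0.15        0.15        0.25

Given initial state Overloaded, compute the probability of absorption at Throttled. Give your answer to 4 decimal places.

Let h(s) be the probability of absorption at Throttled starting from transient state s. Then h(Throttled) = 1 and h(Down) = 0. By first-step analysis:
h(Idle) = 0.25·h(Idle) + 0.15·0 + 0.25·1 + 0.15·h(Overloaded) + 0.2·h(Busy)
h(Overloaded) = 0.2·h(Idle) + 0.15·0 + 0.25·1 + 0.25·h(Overloaded) + 0.15·h(Busy)
h(Busy) = 0.25·h(Idle) + 0.2·0 + 0.15·1 + 0.15·h(Overloaded) + 0.25·h(Busy)
Solving: h(Idle) = 0.5894, h(Overloaded) = 0.5936, h(Busy) = 0.5152.
Starting from Overloaded, the probability is 0.5936.

0.5936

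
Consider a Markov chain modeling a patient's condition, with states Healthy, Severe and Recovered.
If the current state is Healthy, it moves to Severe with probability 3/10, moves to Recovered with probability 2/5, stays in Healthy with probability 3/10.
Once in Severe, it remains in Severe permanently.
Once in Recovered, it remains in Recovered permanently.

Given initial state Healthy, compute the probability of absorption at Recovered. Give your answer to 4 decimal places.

0.5714

Let h(s) be the probability of absorption at Recovered starting from transient state s. Then h(Recovered) = 1 and h(Severe) = 0. By first-step analysis:
h(Healthy) = 0.3·h(Healthy) + 0.3·0 + 0.4·1
Solving: h(Healthy) = 0.5714.
Starting from Healthy, the probability is 0.5714.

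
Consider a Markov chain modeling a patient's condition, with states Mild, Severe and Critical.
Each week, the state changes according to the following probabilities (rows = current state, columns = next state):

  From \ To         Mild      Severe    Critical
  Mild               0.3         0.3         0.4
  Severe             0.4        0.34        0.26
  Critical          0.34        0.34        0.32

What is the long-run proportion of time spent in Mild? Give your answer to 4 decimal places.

0.3457

Let the stationary distribution be π with π = πP and π_1 + π_2 + π_3 = 1.
π_1 = 0.3·π_1 + 0.4·π_2 + 0.34·π_3
π_2 = 0.3·π_1 + 0.34·π_2 + 0.34·π_3
Solving with the normalization constraint gives π = (0.3457, 0.3262, 0.3281).
So the stationary probability of Mild is 0.3457.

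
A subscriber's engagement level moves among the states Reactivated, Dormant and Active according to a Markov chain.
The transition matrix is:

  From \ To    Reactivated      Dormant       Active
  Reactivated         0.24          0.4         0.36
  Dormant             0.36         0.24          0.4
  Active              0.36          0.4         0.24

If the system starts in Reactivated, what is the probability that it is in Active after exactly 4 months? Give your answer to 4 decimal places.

Propagate the distribution vector 4 months from Reactivated.
After 0 months: (1.0000, 0.0000, 0.0000)
After 1 month: (0.2400, 0.4000, 0.3600)
After 2 months: (0.3312, 0.3360, 0.3328)
After 3 months: (0.3203, 0.3462, 0.3335)
After 4 months: (0.3216, 0.3446, 0.3338)
P(in Active after 4 months) = 0.3338

0.3338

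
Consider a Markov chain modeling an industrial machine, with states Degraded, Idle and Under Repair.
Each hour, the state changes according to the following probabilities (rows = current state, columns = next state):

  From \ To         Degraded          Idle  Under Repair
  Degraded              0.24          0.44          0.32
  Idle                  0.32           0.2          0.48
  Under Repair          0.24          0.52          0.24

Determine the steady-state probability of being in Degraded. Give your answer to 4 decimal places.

0.2702

Let the stationary distribution be π with π = πP and π_1 + π_2 + π_3 = 1.
π_1 = 0.24·π_1 + 0.32·π_2 + 0.24·π_3
π_2 = 0.44·π_1 + 0.2·π_2 + 0.52·π_3
Solving with the normalization constraint gives π = (0.2702, 0.3776, 0.3522).
So the stationary probability of Degraded is 0.2702.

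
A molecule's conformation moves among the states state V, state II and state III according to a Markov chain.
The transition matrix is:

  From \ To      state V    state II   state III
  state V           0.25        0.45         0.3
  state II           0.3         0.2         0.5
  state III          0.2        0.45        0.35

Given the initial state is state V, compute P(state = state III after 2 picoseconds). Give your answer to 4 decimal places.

Sum over the intermediate state after 1 picosecond:
P = P(state V→state V)·P(state V→state III) + P(state V→state II)·P(state II→state III) + P(state V→state III)·P(state III→state III)
  = 0.25×0.3 + 0.45×0.5 + 0.3×0.35
  = 0.0750 + 0.2250 + 0.1050 = 0.4050

0.4050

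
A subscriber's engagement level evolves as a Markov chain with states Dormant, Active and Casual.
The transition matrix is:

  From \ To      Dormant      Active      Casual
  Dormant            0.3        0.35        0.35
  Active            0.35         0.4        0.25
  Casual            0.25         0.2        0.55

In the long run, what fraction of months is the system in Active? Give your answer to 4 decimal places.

0.3054

Let the stationary distribution be π with π = πP and π_1 + π_2 + π_3 = 1.
π_1 = 0.3·π_1 + 0.35·π_2 + 0.25·π_3
π_2 = 0.35·π_1 + 0.4·π_2 + 0.2·π_3
Solving with the normalization constraint gives π = (0.2953, 0.3054, 0.3993).
So the stationary probability of Active is 0.3054.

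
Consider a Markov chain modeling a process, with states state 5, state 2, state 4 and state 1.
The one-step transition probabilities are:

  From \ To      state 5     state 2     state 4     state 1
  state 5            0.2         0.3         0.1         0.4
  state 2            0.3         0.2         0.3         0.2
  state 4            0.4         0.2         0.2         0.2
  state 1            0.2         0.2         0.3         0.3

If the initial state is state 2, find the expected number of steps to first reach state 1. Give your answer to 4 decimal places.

Let t(s) be the expected number of steps to first reach state 1 from state s, with t(state 1) = 0. Conditioning on the first step:
t(state 5) = 1 + 0.2·t(state 5) + 0.3·t(state 2) + 0.1·t(state 4)
t(state 2) = 1 + 0.3·t(state 5) + 0.2·t(state 2) + 0.3·t(state 4)
t(state 4) = 1 + 0.4·t(state 5) + 0.2·t(state 2) + 0.2·t(state 4)
Solving: t(state 5) = 3.1761, t(state 2) = 3.8679, t(state 4) = 3.8050.
Expected steps from state 2 to state 1: 3.8679.

3.8679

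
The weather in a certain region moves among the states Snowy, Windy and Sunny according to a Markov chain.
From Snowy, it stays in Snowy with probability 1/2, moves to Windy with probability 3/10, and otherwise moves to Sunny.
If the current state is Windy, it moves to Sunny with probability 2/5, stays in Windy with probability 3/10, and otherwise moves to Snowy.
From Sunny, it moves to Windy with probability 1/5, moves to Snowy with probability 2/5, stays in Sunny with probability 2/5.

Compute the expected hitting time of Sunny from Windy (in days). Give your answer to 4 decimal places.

Let t(s) be the expected number of days to first reach Sunny from state s, with t(Sunny) = 0. Conditioning on the first day:
t(Snowy) = 1 + 0.5·t(Snowy) + 0.3·t(Windy)
t(Windy) = 1 + 0.3·t(Snowy) + 0.3·t(Windy)
Solving: t(Snowy) = 3.8462, t(Windy) = 3.0769.
Expected days from Windy to Sunny: 3.0769.

3.0769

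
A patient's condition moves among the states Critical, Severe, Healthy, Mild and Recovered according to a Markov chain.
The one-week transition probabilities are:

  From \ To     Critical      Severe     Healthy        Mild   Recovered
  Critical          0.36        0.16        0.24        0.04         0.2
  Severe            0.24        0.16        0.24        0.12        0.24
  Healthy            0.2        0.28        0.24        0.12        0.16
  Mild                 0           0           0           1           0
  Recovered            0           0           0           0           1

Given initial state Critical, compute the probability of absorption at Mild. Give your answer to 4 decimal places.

Let h(s) be the probability of absorption at Mild starting from transient state s. Then h(Mild) = 1 and h(Recovered) = 0. By first-step analysis:
h(Critical) = 0.36·h(Critical) + 0.16·h(Severe) + 0.24·h(Healthy) + 0.04·1 + 0.2·0
h(Severe) = 0.24·h(Critical) + 0.16·h(Severe) + 0.24·h(Healthy) + 0.12·1 + 0.24·0
h(Healthy) = 0.2·h(Critical) + 0.28·h(Severe) + 0.24·h(Healthy) + 0.12·1 + 0.16·0
Solving: h(Critical) = 0.2729, h(Severe) = 0.3202, h(Healthy) = 0.3477.
Starting from Critical, the probability is 0.2729.

0.2729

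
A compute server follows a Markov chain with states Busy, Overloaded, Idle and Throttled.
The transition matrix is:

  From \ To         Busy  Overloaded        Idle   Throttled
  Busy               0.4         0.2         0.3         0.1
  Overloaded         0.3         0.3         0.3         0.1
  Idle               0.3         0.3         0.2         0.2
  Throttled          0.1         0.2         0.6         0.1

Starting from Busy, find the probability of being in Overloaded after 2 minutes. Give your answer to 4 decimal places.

Propagate the distribution vector 2 minutes from Busy.
After 0 minutes: (1.0000, 0.0000, 0.0000, 0.0000)
After 1 minute: (0.4000, 0.2000, 0.3000, 0.1000)
After 2 minutes: (0.3200, 0.2500, 0.3000, 0.1300)
P(in Overloaded after 2 minutes) = 0.2500

0.2500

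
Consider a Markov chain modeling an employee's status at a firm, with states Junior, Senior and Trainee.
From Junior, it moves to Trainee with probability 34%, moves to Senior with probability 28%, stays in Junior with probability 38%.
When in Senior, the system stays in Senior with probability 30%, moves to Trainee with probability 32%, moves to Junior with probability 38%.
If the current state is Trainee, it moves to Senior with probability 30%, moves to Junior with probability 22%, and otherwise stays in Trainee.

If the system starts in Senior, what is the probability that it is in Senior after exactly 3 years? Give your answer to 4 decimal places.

0.2934

Propagate the distribution vector 3 years from Senior.
After 0 years: (0.0000, 1.0000, 0.0000)
After 1 year: (0.3800, 0.3000, 0.3200)
After 2 years: (0.3288, 0.2924, 0.3788)
After 3 years: (0.3194, 0.2934, 0.3872)
P(in Senior after 3 years) = 0.2934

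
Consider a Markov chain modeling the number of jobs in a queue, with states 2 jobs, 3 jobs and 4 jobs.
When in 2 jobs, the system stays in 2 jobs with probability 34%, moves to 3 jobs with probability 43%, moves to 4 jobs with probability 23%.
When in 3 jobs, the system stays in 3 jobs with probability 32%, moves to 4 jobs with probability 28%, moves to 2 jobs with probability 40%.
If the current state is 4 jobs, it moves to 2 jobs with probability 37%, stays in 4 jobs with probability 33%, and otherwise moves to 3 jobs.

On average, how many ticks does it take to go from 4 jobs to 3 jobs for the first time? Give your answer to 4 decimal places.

2.8843

Let t(s) be the expected number of ticks to first reach 3 jobs from state s, with t(3 jobs) = 0. Conditioning on the first tick:
t(2 jobs) = 1 + 0.34·t(2 jobs) + 0.23·t(4 jobs)
t(4 jobs) = 1 + 0.37·t(2 jobs) + 0.33·t(4 jobs)
Solving: t(2 jobs) = 2.5203, t(4 jobs) = 2.8843.
Expected ticks from 4 jobs to 3 jobs: 2.8843.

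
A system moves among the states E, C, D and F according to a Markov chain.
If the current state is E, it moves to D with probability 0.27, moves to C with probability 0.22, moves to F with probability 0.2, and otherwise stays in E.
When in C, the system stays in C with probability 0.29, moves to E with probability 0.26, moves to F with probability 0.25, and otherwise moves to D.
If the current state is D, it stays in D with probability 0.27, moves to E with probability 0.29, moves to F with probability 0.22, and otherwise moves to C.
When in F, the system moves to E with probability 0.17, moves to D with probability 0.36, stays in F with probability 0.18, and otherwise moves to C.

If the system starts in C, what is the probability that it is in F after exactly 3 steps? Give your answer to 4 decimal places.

Propagate the distribution vector 3 steps from C.
After 0 steps: (0.0000, 1.0000, 0.0000, 0.0000)
After 1 step: (0.2600, 0.2900, 0.2000, 0.2500)
After 2 steps: (0.2565, 0.2578, 0.2722, 0.2135)
After 3 steps: (0.2618, 0.2530, 0.2712, 0.2141)
P(in F after 3 steps) = 0.2141

0.2141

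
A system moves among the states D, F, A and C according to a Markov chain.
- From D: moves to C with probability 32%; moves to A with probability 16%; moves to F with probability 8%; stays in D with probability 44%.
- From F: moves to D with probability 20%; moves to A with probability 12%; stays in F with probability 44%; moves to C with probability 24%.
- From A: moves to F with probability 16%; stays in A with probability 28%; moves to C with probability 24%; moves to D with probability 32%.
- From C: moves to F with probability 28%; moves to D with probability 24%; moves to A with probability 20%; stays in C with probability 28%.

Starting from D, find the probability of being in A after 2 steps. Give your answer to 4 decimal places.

Propagate the distribution vector 2 steps from D.
After 0 steps: (1.0000, 0.0000, 0.0000, 0.0000)
After 1 step: (0.4400, 0.0800, 0.1600, 0.3200)
After 2 steps: (0.3376, 0.1856, 0.1888, 0.2880)
P(in A after 2 steps) = 0.1888

0.1888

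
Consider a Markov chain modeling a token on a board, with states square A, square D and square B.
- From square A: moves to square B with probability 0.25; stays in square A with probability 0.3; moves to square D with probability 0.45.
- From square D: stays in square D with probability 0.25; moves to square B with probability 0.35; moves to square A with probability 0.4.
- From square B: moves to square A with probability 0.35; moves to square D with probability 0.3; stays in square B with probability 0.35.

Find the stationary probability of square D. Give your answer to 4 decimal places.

0.3356

Let the stationary distribution be π with π = πP and π_1 + π_2 + π_3 = 1.
π_1 = 0.3·π_1 + 0.4·π_2 + 0.35·π_3
π_2 = 0.45·π_1 + 0.25·π_2 + 0.3·π_3
Solving with the normalization constraint gives π = (0.3493, 0.3356, 0.3151).
So the stationary probability of square D is 0.3356.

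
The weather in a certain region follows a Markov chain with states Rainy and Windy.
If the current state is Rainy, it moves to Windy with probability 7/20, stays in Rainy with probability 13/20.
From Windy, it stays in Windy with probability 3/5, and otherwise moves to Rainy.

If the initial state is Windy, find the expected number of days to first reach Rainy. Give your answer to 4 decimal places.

2.5000

Let t(s) be the expected number of days to first reach Rainy from state s, with t(Rainy) = 0. Conditioning on the first day:
t(Windy) = 1 + 0.6·t(Windy)
Solving: t(Windy) = 2.5000.
Expected days from Windy to Rainy: 2.5000.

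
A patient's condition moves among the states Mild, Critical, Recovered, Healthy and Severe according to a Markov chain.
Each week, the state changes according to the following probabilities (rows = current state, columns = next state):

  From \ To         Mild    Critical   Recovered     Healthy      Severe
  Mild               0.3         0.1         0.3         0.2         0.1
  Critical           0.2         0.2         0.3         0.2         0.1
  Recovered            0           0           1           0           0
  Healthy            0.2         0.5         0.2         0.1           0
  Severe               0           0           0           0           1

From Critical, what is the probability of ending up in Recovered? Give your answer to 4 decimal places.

0.7750

Let h(s) be the probability of absorption at Recovered starting from transient state s. Then h(Recovered) = 1 and h(Severe) = 0. By first-step analysis:
h(Mild) = 0.3·h(Mild) + 0.1·h(Critical) + 0.3·1 + 0.2·h(Healthy) + 0.1·0
h(Critical) = 0.2·h(Mild) + 0.2·h(Critical) + 0.3·1 + 0.2·h(Healthy) + 0.1·0
h(Healthy) = 0.2·h(Mild) + 0.5·h(Critical) + 0.2·1 + 0.1·h(Healthy)
Solving: h(Mild) = 0.7750, h(Critical) = 0.7750, h(Healthy) = 0.8250.
Starting from Critical, the probability is 0.7750.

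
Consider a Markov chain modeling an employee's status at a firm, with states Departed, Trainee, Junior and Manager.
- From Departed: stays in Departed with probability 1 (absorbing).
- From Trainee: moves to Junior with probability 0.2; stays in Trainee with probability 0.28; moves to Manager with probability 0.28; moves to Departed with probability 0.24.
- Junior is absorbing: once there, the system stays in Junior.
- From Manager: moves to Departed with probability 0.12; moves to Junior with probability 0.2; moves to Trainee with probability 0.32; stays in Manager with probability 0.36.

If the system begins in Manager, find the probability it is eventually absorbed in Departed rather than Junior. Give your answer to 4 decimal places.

Let h(s) be the probability of absorption at Departed starting from transient state s. Then h(Departed) = 1 and h(Junior) = 0. By first-step analysis:
h(Trainee) = 0.24·1 + 0.28·h(Trainee) + 0.2·0 + 0.28·h(Manager)
h(Manager) = 0.12·1 + 0.32·h(Trainee) + 0.2·0 + 0.36·h(Manager)
Solving: h(Trainee) = 0.5043, h(Manager) = 0.4397.
Starting from Manager, the probability is 0.4397.

0.4397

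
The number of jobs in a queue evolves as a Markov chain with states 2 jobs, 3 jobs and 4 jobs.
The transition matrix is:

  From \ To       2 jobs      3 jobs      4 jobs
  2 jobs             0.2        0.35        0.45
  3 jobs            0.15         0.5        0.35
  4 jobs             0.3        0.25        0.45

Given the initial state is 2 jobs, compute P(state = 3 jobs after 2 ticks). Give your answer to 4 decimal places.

Sum over the intermediate state after 1 tick:
P = P(2 jobs→2 jobs)·P(2 jobs→3 jobs) + P(2 jobs→3 jobs)·P(3 jobs→3 jobs) + P(2 jobs→4 jobs)·P(4 jobs→3 jobs)
  = 0.2×0.35 + 0.35×0.5 + 0.45×0.25
  = 0.0700 + 0.1750 + 0.1125 = 0.3575

0.3575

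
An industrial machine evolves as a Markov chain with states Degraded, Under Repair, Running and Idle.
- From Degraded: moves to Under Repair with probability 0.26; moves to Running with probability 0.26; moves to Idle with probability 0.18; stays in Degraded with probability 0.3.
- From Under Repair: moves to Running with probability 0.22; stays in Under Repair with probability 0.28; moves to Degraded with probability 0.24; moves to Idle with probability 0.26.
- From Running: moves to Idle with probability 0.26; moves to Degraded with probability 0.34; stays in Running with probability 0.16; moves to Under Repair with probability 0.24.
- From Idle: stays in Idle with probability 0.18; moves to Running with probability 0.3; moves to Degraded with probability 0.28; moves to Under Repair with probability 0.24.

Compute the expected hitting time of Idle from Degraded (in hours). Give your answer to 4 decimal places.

Let t(s) be the expected number of hours to first reach Idle from state s, with t(Idle) = 0. Conditioning on the first hour:
t(Degraded) = 1 + 0.3·t(Degraded) + 0.26·t(Under Repair) + 0.26·t(Running)
t(Under Repair) = 1 + 0.24·t(Degraded) + 0.28·t(Under Repair) + 0.22·t(Running)
t(Running) = 1 + 0.34·t(Degraded) + 0.24·t(Under Repair) + 0.16·t(Running)
Solving: t(Degraded) = 4.5661, t(Under Repair) = 4.2067, t(Running) = 4.2406.
Expected hours from Degraded to Idle: 4.5661.

4.5661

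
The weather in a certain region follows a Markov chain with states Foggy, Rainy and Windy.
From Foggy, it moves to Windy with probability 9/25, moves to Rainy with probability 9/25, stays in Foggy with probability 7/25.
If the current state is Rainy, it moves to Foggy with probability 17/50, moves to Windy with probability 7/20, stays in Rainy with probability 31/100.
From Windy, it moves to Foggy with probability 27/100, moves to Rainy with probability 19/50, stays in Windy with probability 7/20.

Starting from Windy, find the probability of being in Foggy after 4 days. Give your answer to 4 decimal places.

Propagate the distribution vector 4 days from Windy.
After 0 days: (0.0000, 0.0000, 1.0000)
After 1 day: (0.2700, 0.3800, 0.3500)
After 2 days: (0.2993, 0.3480, 0.3527)
After 3 days: (0.2974, 0.3497, 0.3530)
After 4 days: (0.2974, 0.3496, 0.3530)
P(in Foggy after 4 days) = 0.2974

0.2974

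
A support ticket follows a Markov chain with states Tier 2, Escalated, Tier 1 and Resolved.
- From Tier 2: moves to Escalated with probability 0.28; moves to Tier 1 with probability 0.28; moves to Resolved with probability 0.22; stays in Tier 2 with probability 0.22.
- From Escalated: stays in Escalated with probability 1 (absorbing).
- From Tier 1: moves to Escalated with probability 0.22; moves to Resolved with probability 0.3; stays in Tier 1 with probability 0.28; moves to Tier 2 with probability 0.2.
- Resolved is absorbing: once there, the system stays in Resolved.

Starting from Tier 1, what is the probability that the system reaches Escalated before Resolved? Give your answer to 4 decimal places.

0.4502

Let h(s) be the probability of absorption at Escalated starting from transient state s. Then h(Escalated) = 1 and h(Resolved) = 0. By first-step analysis:
h(Tier 2) = 0.22·h(Tier 2) + 0.28·1 + 0.28·h(Tier 1) + 0.22·0
h(Tier 1) = 0.2·h(Tier 2) + 0.22·1 + 0.28·h(Tier 1) + 0.3·0
Solving: h(Tier 2) = 0.5206, h(Tier 1) = 0.4502.
Starting from Tier 1, the probability is 0.4502.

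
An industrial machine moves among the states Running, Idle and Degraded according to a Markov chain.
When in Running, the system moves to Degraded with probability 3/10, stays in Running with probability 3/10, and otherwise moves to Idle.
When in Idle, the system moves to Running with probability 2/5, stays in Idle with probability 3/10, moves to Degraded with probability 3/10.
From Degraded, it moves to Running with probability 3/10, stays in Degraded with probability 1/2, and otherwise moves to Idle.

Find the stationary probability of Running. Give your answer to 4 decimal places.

Let the stationary distribution be π with π = πP and π_1 + π_2 + π_3 = 1.
π_1 = 0.3·π_1 + 0.4·π_2 + 0.3·π_3
π_2 = 0.4·π_1 + 0.3·π_2 + 0.2·π_3
Solving with the normalization constraint gives π = (0.3295, 0.2955, 0.3750).
So the stationary probability of Running is 0.3295.

0.3295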